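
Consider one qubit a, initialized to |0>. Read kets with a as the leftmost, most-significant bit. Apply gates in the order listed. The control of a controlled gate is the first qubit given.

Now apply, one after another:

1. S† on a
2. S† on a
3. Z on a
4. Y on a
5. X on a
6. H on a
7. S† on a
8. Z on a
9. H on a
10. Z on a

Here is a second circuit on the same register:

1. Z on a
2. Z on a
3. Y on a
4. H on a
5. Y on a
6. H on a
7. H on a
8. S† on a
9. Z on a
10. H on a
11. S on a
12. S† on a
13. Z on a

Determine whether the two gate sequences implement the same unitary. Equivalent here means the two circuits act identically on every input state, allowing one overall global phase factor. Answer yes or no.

No: there is an input state on which the two circuits produce genuinely different outputs (not merely differing by a phase).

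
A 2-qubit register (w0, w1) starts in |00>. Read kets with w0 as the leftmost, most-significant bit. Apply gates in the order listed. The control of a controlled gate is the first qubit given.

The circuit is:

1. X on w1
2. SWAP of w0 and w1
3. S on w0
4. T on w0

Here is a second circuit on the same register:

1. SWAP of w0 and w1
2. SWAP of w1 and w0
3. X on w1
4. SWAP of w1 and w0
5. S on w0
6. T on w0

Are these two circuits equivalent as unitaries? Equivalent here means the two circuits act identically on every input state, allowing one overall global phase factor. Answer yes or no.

Yes, they are equivalent — the unitaries differ by at most a global phase.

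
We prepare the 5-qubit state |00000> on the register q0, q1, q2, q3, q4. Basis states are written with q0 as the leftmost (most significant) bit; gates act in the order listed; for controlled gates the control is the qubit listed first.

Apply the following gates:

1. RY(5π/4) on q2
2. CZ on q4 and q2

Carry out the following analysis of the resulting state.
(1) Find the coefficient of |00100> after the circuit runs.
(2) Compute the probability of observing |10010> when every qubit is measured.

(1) The final state's coefficient on |00100> equals sqrt(sqrt(2) + 2)/2.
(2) A full measurement returns |10010> with probability 0.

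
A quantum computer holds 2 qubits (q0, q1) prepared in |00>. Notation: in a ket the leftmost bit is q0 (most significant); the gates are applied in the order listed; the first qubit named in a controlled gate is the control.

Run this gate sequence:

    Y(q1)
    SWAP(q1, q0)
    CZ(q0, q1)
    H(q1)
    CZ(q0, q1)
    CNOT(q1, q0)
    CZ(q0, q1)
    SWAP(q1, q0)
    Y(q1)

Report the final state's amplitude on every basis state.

The final amplitudes are sqrt(2)/2 on |00>, 0 on |01>, 0 on |10>, sqrt(2)/2 on |11>.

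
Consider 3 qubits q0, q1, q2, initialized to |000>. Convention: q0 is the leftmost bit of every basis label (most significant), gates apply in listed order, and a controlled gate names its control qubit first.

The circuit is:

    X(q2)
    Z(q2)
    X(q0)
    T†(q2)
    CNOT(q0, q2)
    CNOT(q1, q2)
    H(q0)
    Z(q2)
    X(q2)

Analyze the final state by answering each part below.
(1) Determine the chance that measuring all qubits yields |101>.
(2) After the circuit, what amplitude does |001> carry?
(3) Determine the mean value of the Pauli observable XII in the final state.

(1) Outcome |101> occurs with probability 1/2.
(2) The amplitude on |001> is sqrt(2)*exp(3*I*pi/4)/2.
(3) In the final state, XII has expectation -1.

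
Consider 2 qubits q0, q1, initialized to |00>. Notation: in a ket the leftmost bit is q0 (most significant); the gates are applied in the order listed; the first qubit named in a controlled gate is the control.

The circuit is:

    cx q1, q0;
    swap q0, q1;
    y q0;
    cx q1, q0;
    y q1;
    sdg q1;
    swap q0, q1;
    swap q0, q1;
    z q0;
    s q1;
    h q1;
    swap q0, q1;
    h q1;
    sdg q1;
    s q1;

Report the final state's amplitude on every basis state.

After the circuit, the state carries amplitude 1/2 on |00>, -1/2 on |01>, -1/2 on |10>, 1/2 on |11>.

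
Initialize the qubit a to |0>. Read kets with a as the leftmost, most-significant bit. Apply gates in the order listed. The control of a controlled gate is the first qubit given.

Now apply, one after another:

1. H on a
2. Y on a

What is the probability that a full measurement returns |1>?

Outcome |1> occurs with probability 1/2.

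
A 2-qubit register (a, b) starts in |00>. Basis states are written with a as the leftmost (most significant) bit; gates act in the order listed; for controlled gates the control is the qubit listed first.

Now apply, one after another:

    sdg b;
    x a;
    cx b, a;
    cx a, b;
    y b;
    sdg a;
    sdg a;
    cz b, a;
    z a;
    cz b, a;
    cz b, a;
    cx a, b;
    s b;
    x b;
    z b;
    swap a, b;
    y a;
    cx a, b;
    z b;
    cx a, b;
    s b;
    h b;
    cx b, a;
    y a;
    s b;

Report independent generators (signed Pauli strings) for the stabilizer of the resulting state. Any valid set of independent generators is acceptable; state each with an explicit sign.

The final state is stabilized by the group generated by +XY, +ZZ; other independent generating sets are equally valid.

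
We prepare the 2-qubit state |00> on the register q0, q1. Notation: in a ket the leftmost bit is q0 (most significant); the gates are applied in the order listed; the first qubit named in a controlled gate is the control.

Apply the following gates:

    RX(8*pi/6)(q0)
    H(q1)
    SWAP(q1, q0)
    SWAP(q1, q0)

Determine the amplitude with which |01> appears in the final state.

|01> carries amplitude -sqrt(2)/4 in the final state. Key observation: steps 3-4 multiply out to the identity, so the circuit reduces to the remaining gates.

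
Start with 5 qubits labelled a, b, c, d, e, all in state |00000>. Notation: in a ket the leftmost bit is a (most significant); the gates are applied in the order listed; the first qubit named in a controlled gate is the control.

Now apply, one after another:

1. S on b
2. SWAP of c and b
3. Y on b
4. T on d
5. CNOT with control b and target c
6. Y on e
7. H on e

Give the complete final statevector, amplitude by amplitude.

The resulting statevector has amplitude -sqrt(2)/2 on |01100>, sqrt(2)/2 on |01101>, and 0 on every other basis state.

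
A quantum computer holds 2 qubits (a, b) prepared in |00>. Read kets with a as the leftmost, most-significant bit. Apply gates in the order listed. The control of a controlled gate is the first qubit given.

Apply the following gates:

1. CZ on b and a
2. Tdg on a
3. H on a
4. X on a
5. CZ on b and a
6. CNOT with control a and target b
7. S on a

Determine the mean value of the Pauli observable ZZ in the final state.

The observable ZZ averages to 1.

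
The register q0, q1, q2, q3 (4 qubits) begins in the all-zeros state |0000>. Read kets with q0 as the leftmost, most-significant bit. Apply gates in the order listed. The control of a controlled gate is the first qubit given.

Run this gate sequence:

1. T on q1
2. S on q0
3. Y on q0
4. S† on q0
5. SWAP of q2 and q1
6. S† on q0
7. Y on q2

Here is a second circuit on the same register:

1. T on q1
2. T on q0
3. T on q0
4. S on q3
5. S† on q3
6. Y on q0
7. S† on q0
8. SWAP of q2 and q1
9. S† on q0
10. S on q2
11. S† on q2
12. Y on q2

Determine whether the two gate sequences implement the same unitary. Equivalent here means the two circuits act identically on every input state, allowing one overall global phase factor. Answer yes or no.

Yes: on every input state the two circuits agree up to one overall phase factor.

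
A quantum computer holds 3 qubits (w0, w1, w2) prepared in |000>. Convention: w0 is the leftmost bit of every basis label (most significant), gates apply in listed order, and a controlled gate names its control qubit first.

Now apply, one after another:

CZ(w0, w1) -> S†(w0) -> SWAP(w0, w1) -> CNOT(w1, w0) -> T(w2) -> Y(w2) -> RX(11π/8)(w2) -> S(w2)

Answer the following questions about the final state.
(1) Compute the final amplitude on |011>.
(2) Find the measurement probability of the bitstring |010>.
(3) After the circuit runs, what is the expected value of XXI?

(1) |011> carries amplitude 0 in the final state.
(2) A full measurement returns |010> with probability 0.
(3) In the final state, XXI has expectation 0.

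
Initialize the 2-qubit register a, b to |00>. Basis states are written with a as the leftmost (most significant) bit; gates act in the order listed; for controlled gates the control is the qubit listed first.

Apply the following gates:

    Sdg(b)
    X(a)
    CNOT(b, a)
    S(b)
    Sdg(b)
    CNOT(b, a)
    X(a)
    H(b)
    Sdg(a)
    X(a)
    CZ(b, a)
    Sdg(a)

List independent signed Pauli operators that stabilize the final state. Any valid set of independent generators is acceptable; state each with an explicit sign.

The stabilizer group can be generated by -IX, -ZI, among other valid generating sets.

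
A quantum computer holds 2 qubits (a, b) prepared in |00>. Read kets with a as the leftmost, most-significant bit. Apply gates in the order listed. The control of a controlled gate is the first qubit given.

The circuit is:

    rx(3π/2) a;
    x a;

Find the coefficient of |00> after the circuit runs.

The amplitude on |00> is -sqrt(2)*I/2.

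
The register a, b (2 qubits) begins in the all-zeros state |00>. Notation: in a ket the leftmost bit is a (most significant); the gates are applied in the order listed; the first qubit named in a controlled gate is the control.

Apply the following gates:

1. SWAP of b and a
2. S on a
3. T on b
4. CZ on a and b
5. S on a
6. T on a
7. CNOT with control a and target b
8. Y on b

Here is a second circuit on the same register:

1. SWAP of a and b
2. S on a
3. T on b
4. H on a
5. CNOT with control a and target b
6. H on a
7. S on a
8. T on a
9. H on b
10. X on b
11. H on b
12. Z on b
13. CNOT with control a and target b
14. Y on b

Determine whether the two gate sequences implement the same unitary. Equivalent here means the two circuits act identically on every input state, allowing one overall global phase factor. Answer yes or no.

No — the two circuits implement different unitaries, even allowing a global phase.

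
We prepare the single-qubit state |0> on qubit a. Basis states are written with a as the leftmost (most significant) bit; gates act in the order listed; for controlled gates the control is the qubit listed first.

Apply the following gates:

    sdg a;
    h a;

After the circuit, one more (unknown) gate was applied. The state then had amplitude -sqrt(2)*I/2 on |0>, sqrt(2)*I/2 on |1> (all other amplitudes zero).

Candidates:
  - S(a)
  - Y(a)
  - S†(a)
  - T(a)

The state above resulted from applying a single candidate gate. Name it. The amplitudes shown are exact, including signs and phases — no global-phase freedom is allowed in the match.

It was Y(a) that produced the state shown.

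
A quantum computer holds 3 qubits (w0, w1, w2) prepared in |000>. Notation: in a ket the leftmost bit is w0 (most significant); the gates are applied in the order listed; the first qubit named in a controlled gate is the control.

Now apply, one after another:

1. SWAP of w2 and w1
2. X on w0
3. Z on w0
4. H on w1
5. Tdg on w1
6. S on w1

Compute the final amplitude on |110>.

The final state's coefficient on |110> equals -sqrt(2)*exp(I*pi/4)/2.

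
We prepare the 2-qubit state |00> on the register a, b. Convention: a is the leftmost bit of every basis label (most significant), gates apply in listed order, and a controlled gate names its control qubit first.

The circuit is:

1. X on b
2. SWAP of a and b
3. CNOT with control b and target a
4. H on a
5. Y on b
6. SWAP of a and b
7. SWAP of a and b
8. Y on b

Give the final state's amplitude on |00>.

|00> carries amplitude sqrt(2)/2 in the final state. Key observation: the block from step 5 through step 8 cancels to the identity and can be dropped.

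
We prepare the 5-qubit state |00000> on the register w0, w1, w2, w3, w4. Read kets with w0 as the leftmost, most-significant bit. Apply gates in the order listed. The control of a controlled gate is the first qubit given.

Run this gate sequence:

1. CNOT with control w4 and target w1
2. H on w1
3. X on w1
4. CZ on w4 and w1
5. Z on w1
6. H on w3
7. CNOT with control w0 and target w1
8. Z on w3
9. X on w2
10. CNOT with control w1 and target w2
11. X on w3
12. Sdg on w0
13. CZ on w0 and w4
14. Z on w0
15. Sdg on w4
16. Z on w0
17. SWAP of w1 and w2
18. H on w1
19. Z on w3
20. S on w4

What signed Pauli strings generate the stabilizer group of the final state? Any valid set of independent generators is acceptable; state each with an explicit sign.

The stabilizer group can be generated by -IXZII, -IZXII, +IIIXI, +ZIIII, +IIIIZ, among other valid generating sets.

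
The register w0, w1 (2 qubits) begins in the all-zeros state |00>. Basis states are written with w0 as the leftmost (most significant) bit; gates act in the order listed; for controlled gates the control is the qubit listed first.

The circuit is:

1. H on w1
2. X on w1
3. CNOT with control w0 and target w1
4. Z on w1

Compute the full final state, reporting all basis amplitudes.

After the circuit, the state carries amplitude sqrt(2)/2 on |00>, -sqrt(2)/2 on |01>, 0 on |10>, 0 on |11>.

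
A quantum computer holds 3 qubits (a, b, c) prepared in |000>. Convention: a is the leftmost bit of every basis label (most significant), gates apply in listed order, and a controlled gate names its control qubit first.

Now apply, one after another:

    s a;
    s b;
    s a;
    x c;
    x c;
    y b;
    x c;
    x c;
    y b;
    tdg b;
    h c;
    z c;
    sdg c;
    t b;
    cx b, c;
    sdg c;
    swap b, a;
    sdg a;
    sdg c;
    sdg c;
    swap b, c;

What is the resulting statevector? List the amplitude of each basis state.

The resulting statevector has amplitude sqrt(2)/2 on |000>, -sqrt(2)/2 on |010>, and 0 on every other basis state. Key observation: steps 6-9 multiply out to the identity, so the circuit reduces to the remaining gates.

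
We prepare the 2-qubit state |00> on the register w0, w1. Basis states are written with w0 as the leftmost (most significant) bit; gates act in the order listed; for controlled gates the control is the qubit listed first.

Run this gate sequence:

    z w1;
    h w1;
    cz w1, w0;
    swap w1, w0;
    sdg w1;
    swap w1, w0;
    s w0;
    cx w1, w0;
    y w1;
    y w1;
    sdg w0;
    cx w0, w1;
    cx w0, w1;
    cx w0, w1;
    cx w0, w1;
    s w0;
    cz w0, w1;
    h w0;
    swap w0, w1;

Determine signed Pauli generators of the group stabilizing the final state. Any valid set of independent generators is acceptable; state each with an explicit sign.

The stabilizer group can be generated by -XZ, +ZX, among other valid generating sets. Key observation: gates 11-16 undo each other exactly, leaving only the rest of the circuit to track.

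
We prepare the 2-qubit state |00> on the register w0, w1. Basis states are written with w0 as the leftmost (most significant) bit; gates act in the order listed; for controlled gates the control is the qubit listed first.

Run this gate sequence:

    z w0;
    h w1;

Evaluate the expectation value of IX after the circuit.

The expectation value of IX is 1.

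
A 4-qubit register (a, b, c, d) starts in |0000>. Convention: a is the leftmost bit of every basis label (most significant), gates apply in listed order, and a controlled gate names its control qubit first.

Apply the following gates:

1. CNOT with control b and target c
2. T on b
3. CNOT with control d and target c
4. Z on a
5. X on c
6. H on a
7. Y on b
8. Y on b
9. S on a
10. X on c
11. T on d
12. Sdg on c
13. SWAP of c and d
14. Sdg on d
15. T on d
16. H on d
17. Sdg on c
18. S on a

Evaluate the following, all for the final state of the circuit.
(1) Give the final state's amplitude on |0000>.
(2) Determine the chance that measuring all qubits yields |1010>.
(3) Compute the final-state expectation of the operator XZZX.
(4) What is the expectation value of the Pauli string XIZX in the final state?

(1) The final state's coefficient on |0000> equals 1/2.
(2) The probability of measuring |1010> is 0.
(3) The observable XZZX averages to -1.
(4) The observable XIZX averages to -1.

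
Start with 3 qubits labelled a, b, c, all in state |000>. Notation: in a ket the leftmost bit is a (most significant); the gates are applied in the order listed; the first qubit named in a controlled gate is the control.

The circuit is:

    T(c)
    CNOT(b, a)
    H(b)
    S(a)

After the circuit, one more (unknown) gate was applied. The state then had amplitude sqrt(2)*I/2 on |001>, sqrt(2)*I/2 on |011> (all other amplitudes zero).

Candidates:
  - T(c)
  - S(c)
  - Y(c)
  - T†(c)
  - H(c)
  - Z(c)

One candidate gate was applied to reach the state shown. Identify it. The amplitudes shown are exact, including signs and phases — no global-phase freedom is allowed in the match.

The applied gate was Y(c).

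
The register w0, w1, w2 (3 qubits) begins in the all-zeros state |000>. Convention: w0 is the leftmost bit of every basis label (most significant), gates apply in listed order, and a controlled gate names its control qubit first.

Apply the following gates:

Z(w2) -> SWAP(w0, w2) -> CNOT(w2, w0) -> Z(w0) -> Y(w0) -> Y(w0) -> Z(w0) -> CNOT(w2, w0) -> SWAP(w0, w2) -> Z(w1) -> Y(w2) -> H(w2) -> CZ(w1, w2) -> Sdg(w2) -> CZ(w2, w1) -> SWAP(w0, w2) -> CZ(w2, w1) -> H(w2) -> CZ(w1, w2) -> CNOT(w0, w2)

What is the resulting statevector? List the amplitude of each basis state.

The resulting statevector has amplitude I/2 on |000>, I/2 on |001>, 0 on |010>, 0 on |011>, -1/2 on |100>, -1/2 on |101>, 0 on |110>, 0 on |111>. Key observation: the block from step 2 through step 9 cancels to the identity and can be dropped.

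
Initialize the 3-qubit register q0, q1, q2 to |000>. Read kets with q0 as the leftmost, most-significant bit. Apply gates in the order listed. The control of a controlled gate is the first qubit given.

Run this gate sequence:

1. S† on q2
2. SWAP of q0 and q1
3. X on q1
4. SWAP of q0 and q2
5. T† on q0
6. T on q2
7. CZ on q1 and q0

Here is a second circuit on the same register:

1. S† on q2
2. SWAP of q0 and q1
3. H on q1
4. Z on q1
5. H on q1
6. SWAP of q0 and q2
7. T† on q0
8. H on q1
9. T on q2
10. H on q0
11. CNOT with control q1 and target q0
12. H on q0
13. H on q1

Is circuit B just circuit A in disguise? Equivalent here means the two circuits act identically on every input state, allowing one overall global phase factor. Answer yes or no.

No, they are not equivalent — no single phase factor reconciles the two unitaries.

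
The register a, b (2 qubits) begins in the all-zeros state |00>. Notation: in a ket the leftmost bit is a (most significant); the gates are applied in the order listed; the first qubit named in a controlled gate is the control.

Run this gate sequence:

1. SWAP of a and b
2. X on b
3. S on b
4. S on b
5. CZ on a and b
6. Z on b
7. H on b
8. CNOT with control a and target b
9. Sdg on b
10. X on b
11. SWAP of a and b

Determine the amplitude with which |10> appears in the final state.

The final state's coefficient on |10> equals sqrt(2)/2.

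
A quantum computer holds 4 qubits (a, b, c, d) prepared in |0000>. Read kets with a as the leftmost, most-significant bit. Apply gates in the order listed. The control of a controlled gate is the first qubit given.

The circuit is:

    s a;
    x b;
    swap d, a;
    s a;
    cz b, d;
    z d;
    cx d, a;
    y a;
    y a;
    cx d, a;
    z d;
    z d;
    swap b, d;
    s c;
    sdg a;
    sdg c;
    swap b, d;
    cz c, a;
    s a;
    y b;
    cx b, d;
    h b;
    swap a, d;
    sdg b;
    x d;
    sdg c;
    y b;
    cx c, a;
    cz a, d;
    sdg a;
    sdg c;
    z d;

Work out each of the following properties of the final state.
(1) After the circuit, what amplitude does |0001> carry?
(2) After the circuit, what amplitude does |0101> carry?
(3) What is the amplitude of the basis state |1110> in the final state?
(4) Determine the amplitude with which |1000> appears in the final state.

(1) |0001> carries amplitude -sqrt(2)*I/2 in the final state. Key observation: steps 6-11 multiply out to the identity, so the circuit reduces to the remaining gates.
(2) The amplitude on |0101> is -sqrt(2)/2.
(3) The amplitude on |1110> is 0.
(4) |1000> carries amplitude 0 in the final state.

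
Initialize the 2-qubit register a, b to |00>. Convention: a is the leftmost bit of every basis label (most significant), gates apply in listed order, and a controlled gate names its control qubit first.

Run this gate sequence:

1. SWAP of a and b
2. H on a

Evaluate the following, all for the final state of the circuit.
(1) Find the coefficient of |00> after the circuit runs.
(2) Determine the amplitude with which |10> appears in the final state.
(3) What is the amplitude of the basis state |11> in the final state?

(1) The amplitude on |00> is sqrt(2)/2.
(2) The final state's coefficient on |10> equals sqrt(2)/2.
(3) |11> carries amplitude 0 in the final state.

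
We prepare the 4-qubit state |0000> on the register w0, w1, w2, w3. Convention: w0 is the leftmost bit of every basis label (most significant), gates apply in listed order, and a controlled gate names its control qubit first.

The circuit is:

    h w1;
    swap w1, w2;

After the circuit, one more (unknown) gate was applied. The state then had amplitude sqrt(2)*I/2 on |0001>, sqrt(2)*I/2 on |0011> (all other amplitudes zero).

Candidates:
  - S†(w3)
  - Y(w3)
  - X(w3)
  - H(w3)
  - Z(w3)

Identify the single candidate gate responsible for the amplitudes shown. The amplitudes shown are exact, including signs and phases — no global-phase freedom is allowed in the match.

The unique candidate consistent with the amplitudes is Y(w3).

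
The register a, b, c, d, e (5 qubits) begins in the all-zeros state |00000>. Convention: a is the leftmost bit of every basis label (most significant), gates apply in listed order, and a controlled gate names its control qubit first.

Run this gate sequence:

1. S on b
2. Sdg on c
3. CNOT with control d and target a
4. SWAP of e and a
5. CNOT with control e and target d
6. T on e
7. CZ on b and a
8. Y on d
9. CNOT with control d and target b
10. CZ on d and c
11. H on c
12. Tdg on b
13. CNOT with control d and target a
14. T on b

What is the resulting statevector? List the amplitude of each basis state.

The final amplitudes are sqrt(2)*I/2 on |11010>, sqrt(2)*I/2 on |11110>, and 0 on every other basis state.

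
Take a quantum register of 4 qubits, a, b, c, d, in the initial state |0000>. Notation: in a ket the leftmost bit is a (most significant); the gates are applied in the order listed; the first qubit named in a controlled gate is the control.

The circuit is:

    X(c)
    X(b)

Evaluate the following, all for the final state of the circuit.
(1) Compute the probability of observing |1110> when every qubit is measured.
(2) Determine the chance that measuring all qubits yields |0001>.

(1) A full measurement returns |1110> with probability 0.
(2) The probability of measuring |0001> is 0.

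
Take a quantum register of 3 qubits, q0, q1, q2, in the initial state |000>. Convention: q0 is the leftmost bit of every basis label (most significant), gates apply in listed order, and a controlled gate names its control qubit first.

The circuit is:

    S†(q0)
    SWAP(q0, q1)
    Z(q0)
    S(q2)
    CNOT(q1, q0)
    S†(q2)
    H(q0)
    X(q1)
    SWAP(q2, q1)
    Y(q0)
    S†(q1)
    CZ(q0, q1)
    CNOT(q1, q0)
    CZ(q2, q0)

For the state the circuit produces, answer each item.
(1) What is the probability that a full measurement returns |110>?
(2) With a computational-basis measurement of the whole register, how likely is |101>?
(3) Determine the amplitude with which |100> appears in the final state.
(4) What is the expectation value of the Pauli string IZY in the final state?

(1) A full measurement returns |110> with probability 0.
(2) Outcome |101> occurs with probability 1/2.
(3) |100> carries amplitude 0 in the final state.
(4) The observable IZY averages to 0.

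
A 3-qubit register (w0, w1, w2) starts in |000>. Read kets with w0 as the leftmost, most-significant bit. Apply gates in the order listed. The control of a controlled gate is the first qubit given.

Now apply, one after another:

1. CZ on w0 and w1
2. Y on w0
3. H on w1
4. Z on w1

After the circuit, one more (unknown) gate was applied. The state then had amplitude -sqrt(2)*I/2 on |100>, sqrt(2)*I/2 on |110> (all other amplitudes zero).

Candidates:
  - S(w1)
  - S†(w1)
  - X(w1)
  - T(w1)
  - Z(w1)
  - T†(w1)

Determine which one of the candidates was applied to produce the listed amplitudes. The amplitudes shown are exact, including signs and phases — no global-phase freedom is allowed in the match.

It was X(w1) that produced the state shown.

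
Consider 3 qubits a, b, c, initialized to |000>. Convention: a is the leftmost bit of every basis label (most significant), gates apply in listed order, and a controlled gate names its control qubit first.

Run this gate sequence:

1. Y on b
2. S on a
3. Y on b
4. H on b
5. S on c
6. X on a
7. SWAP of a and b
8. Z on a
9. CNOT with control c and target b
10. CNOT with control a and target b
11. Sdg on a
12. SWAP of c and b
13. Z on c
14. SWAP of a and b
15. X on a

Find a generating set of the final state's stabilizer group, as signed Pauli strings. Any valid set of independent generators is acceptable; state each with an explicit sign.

The final state is stabilized by the group generated by +IXY, -ZII, -IZZ; other independent generating sets are equally valid.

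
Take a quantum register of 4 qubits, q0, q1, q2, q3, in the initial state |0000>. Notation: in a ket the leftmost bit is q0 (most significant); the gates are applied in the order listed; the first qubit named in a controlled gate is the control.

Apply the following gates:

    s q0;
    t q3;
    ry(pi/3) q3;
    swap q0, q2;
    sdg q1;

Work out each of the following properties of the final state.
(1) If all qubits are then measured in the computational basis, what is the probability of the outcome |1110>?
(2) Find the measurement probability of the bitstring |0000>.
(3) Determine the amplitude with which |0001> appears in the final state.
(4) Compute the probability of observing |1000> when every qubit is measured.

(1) A full measurement returns |1110> with probability 0.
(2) A full measurement returns |0000> with probability 3/4.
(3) The amplitude on |0001> is 1/2.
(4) The probability of measuring |1000> is 0.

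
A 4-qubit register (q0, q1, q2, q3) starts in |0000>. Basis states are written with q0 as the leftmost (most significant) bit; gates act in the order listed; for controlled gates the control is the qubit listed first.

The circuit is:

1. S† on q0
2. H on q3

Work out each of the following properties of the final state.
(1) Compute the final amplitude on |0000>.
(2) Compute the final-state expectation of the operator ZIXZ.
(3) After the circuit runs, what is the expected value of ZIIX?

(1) |0000> carries amplitude sqrt(2)/2 in the final state.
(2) The expectation value of ZIXZ is 0.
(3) The expectation value of ZIIX is 1.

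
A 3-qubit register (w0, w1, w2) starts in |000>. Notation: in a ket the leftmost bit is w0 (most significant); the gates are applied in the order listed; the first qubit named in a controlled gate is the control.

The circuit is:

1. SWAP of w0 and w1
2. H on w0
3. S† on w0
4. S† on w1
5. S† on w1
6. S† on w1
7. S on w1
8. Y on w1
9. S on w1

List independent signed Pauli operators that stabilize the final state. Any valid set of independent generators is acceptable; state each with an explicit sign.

One valid set of independent stabilizer generators is -YII, -IZI, +IIZ (any independent generating set of the same group is equally correct).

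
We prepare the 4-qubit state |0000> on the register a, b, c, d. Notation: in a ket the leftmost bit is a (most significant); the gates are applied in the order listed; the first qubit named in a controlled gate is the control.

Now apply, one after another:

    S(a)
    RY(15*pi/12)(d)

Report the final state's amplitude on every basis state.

The resulting statevector has amplitude -sqrt(2 - sqrt(2))/2 on |0000>, sqrt(sqrt(2) + 2)/2 on |0001>, and 0 on every other basis state.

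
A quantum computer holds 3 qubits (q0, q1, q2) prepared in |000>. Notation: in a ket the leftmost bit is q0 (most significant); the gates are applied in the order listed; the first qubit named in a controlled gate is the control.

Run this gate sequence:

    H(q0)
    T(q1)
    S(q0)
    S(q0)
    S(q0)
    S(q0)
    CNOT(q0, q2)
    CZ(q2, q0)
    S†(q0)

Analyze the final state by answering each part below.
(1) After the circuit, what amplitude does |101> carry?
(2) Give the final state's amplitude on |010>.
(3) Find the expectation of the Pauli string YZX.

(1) |101> carries amplitude sqrt(2)*I/2 in the final state.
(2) The final state's coefficient on |010> equals 0.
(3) In the final state, YZX has expectation 1.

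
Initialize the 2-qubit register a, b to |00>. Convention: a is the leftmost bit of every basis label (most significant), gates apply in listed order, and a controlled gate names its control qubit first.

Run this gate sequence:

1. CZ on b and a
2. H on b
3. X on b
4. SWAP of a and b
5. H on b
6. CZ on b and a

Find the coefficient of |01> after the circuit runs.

The final state's coefficient on |01> equals 1/2.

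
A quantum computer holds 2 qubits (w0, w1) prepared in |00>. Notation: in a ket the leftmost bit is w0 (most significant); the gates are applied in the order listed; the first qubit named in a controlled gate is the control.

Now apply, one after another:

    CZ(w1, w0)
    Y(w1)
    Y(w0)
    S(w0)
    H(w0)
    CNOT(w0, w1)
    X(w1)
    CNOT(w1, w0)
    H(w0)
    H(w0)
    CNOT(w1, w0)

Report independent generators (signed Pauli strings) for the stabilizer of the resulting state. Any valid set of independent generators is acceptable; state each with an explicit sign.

The final state is stabilized by the group generated by -XX, +ZZ; other independent generating sets are equally valid. Key observation: gates 8-11 undo each other exactly, leaving only the rest of the circuit to track.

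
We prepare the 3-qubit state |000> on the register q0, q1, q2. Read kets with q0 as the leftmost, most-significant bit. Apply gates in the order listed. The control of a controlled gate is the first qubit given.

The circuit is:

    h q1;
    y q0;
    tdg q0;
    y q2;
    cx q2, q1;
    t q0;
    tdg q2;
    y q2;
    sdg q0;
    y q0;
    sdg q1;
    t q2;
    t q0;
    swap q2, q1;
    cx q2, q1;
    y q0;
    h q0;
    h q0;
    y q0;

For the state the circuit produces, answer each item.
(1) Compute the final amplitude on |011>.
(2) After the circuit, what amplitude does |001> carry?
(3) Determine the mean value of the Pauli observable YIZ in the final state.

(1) |011> carries amplitude sqrt(2)*exp(3*I*pi/4)/2 in the final state. Key observation: gates 16-19 undo each other exactly, leaving only the rest of the circuit to track.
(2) |001> carries amplitude 0 in the final state.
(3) The expectation value of YIZ is 0.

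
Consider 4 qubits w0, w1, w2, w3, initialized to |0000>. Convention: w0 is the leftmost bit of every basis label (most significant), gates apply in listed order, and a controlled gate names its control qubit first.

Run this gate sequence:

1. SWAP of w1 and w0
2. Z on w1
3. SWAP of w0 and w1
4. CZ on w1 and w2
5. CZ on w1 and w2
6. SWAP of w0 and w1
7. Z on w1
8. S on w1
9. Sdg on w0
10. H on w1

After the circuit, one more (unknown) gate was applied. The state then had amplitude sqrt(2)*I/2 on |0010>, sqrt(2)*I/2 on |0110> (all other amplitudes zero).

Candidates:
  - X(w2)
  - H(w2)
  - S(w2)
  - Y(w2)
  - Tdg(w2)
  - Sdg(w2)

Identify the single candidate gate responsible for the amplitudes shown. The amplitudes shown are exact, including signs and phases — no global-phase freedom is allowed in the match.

The unique candidate consistent with the amplitudes is Y(w2). Key observation: steps 2-7 multiply out to the identity, so the circuit reduces to the remaining gates.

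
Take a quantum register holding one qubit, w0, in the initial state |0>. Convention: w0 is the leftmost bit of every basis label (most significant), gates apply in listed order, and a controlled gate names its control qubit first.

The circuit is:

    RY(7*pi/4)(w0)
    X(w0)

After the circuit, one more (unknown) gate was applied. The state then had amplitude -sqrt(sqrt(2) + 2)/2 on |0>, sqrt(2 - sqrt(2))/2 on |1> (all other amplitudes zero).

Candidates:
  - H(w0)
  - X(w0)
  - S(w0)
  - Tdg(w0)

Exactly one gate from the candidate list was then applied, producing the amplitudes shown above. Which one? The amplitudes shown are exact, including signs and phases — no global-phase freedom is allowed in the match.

It was X(w0) that produced the state shown.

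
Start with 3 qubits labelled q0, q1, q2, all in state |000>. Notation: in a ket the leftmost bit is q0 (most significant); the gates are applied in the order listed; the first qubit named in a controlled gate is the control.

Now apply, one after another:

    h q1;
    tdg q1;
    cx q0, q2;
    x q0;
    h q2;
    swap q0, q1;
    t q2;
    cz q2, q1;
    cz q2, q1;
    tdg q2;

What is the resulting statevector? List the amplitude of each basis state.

The final amplitudes are 0 on |000>, 0 on |001>, 1/2 on |010>, 1/2 on |011>, 0 on |100>, 0 on |101>, -exp(3*I*pi/4)/2 on |110>, -exp(3*I*pi/4)/2 on |111>. Key observation: gates 7-10 undo each other exactly, leaving only the rest of the circuit to track.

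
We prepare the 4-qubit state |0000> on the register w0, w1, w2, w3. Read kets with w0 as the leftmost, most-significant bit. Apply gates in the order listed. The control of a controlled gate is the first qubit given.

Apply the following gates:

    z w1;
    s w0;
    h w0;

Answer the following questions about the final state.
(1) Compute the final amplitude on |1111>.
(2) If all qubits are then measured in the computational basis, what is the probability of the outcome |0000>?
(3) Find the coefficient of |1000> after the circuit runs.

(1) |1111> carries amplitude 0 in the final state.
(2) Outcome |0000> occurs with probability 1/2.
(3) |1000> carries amplitude sqrt(2)/2 in the final state.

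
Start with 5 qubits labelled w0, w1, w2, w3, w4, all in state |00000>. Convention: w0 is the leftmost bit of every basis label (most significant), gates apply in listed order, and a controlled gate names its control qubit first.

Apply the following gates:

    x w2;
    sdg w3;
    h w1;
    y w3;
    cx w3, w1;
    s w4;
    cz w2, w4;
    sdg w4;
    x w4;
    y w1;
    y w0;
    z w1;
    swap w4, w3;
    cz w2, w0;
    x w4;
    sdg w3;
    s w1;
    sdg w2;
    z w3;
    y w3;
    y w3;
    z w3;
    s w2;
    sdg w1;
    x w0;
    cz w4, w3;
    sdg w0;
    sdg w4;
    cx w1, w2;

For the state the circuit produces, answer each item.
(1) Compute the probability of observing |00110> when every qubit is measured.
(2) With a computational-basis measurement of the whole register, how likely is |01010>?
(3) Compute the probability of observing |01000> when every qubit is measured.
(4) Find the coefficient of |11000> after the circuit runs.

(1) A full measurement returns |00110> with probability 1/2.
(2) The probability of measuring |01010> is 1/2.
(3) Outcome |01000> occurs with probability 0.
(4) The amplitude on |11000> is 0.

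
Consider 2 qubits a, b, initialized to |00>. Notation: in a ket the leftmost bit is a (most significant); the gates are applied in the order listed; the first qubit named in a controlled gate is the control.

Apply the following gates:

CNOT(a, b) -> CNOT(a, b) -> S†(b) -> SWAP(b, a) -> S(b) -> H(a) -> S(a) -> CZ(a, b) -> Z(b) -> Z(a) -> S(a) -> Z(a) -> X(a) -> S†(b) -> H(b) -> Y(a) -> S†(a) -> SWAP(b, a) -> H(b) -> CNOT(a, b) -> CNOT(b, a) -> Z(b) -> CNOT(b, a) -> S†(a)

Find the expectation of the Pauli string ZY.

In the final state, ZY has expectation -1.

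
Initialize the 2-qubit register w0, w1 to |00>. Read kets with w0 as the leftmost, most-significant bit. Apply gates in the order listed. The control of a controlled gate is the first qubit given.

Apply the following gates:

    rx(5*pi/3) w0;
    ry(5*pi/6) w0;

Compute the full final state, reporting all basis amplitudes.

The resulting statevector has amplitude -(1 - I)*(-sqrt(6)*I + sqrt(2)*(2 + I))/8 on |00>, 0 on |01>, -(1 - I)*(sqrt(2)*(2 + I) + sqrt(6)*I)/8 on |10>, 0 on |11>.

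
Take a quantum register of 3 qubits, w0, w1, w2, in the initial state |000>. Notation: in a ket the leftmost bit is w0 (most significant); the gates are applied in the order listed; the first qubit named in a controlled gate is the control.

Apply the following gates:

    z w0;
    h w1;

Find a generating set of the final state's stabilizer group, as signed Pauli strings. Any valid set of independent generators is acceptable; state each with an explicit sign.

One valid set of independent stabilizer generators is +IXI, +ZII, +IIZ (any independent generating set of the same group is equally correct).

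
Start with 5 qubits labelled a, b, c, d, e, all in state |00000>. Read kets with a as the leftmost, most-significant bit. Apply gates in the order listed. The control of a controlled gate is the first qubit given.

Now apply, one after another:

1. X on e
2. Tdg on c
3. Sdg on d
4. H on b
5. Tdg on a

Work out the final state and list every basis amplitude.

The final amplitudes are sqrt(2)/2 on |00001>, sqrt(2)/2 on |01001>, and 0 on every other basis state.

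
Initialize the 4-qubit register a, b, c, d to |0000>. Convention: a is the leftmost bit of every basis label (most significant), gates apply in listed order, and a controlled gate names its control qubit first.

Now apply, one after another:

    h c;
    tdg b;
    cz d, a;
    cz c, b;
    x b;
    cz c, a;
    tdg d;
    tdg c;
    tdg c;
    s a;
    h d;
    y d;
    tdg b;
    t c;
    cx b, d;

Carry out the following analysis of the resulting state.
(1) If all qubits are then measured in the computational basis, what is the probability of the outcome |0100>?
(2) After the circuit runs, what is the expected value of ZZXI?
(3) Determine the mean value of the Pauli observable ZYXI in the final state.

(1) The probability of measuring |0100> is 1/4.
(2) In the final state, ZZXI has expectation -sqrt(2)/2.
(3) In the final state, ZYXI has expectation 0.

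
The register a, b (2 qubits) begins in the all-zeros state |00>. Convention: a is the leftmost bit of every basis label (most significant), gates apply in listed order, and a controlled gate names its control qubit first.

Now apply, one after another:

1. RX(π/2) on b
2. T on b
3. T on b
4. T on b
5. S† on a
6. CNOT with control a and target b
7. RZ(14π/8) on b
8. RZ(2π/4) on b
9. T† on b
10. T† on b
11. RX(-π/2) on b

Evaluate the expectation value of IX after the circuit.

The expectation value of IX is 1.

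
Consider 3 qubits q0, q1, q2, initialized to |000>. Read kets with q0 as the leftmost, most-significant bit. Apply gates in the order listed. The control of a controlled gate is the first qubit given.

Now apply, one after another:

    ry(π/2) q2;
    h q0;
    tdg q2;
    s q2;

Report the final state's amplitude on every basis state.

After the circuit, the state carries amplitude 1/2 on |000>, exp(I*pi/4)/2 on |001>, 0 on |010>, 0 on |011>, 1/2 on |100>, exp(I*pi/4)/2 on |101>, 0 on |110>, 0 on |111>.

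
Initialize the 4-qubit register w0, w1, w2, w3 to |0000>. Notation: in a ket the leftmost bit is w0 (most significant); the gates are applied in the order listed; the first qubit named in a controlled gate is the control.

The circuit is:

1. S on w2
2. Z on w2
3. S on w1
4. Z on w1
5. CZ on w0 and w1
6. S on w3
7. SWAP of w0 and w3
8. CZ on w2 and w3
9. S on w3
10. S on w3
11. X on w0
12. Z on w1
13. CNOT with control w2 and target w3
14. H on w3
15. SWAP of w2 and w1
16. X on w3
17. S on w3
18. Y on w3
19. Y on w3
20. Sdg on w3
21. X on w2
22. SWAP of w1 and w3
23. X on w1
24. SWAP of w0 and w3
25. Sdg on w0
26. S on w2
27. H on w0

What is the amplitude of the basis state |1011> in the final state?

|1011> carries amplitude I/2 in the final state. Key observation: gates 17-20 undo each other exactly, leaving only the rest of the circuit to track.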